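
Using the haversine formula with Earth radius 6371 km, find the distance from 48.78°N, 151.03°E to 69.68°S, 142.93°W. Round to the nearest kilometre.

14207 km

Δλ = -142.93 − 151.03 = -293.96°; wrapped into (−180°, 180°]: 66.04°.
Δφ = -69.68 − 48.78 = -118.46°.
a = sin²(Δφ/2) + cos φ₁ · cos φ₂ · sin²(Δλ/2) = 0.806224.
c = 2·atan2(√a, √(1−a)) = 2.22995 rad → d = 6371·c ≈ 14207.01 km.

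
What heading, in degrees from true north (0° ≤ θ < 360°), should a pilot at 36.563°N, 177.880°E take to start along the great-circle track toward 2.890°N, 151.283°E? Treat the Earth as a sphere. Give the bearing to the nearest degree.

222°

Δλ = 151.283 − 177.880 = -26.597°.
θ = atan2( sin Δλ · cos φ₂ , cos φ₁ · sin φ₂ − sin φ₁ · cos φ₂ · cos Δλ )
  = atan2(-0.44714, -0.49149) = -137.705° → normalised to [0°, 360°): 222.295°.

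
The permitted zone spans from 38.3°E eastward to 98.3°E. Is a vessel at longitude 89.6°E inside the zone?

Yes

Band width going east from +38.3° to +98.3°: ((98.3 − 38.3) mod 360) = 60.0°.
Offset of +89.6° east of the west edge: ((89.6 − 38.3) mod 360) = 51.3°.
51.3° ≤ 60.0° ⇒ inside.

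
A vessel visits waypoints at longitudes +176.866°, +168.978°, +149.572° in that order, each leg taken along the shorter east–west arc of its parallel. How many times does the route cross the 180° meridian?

0

Leg 1: +176.866° → +168.978°, shortest Δλ = -7.888° (west) — does not cross 180°.
Leg 2: +168.978° → +149.572°, shortest Δλ = -19.406° (west) — does not cross 180°.
Total crossings: 0.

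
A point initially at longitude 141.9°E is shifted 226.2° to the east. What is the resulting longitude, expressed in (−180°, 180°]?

8.1°E

Start at +141.9°; shift +226.2° → +368.1°.
+368.1° lies outside (−180°, 180°]; subtract 360° → +8.1°.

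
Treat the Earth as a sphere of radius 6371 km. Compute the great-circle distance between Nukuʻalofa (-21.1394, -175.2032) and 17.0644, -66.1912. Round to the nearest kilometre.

12604 km

Δλ = -66.1912 − -175.2032 = 109.0120°.
Δφ = 17.0644 − -21.1394 = 38.2038°.
a = sin²(Δφ/2) + cos φ₁ · cos φ₂ · sin²(Δλ/2) = 0.698148.
c = 2·atan2(√a, √(1−a)) = 1.97827 rad → d = 6371·c ≈ 12603.59 km.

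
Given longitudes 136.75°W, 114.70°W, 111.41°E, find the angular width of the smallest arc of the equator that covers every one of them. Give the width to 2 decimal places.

Sort the longitudes: -136.75°, -114.70°, +111.41°.
Eastward gaps between consecutive values (wrapping around): 22.05°, 226.11°, 111.84°.
Largest gap = 226.11° ⇒ minimal covering band is its complement: 360° − 226.11° = 133.89°.
Band runs from +111.41° eastward to -114.70°, crossing the antimeridian.

133.89°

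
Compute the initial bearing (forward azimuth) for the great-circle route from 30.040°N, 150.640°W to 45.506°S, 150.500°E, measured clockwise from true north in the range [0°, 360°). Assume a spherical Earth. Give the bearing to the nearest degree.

Δλ = 150.500 − -150.640 = 301.140°; wrapped into (−180°, 180°]: -58.860°.
θ = atan2( sin Δλ · cos φ₂ , cos φ₁ · sin φ₂ − sin φ₁ · cos φ₂ · cos Δλ )
  = atan2(-0.59985, -0.79894) = -143.101° → normalised to [0°, 360°): 216.899°.

217°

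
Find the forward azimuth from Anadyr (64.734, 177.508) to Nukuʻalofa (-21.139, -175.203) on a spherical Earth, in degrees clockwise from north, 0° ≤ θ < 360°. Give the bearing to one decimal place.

Δλ = -175.203 − 177.508 = -352.711°; wrapped into (−180°, 180°]: 7.289°.
θ = atan2( sin Δλ · cos φ₂ , cos φ₁ · sin φ₂ − sin φ₁ · cos φ₂ · cos Δλ )
  = atan2(0.11834, -0.99059) = 173.188° → normalised to [0°, 360°): 173.188°.

173.2°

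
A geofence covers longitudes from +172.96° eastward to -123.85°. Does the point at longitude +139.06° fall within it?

Band width going east from +172.96° to -123.85°: ((-123.85 − 172.96) mod 360) = 63.19°.
Offset of +139.06° east of the west edge: ((139.06 − 172.96) mod 360) = 326.10°.
326.10° > 63.19° ⇒ outside.

No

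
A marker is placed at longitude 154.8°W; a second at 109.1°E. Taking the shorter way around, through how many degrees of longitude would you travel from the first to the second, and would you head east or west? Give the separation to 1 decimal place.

96.1° west

Raw difference: 109.1 − -154.8 = 263.9°.
Normalise into (−180°, 180°]: 263.9° − 360° = -96.1°.
Negative ⇒ the second point lies to the west; separation 96.1°.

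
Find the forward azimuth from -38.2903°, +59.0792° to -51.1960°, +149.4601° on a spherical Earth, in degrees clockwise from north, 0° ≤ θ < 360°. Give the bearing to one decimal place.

134.4°

Δλ = 149.4601 − 59.0792 = 90.3809°.
θ = atan2( sin Δλ · cos φ₂ , cos φ₁ · sin φ₂ − sin φ₁ · cos φ₂ · cos Δλ )
  = atan2(0.62664, -0.61423) = 134.427° → normalised to [0°, 360°): 134.427°.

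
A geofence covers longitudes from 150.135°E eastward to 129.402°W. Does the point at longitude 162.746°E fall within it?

Yes

Band width going east from +150.135° to -129.402°: ((-129.402 − 150.135) mod 360) = 80.463°.
Offset of +162.746° east of the west edge: ((162.746 − 150.135) mod 360) = 12.611°.
12.611° ≤ 80.463° ⇒ inside.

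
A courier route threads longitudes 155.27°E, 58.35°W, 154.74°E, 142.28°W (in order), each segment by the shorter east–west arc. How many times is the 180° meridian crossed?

3

Leg 1: +155.27° → -58.35°, shortest Δλ = 146.38° (east) — crosses 180°.
Leg 2: -58.35° → +154.74°, shortest Δλ = -146.91° (west) — crosses 180°.
Leg 3: +154.74° → -142.28°, shortest Δλ = 62.98° (east) — crosses 180°.
Total crossings: 3.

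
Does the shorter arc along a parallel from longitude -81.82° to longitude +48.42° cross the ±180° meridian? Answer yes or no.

No

Signed shortest Δλ = ((48.42 − -81.82 + 180) mod 360) − 180 = 130.24°.
Going east by 130.24° from -81.82° reaches +48.42° without touching 180°.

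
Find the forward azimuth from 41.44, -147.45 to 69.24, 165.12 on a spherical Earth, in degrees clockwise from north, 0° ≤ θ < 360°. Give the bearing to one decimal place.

Δλ = 165.12 − -147.45 = 312.57°; wrapped into (−180°, 180°]: -47.43°.
θ = atan2( sin Δλ · cos φ₂ , cos φ₁ · sin φ₂ − sin φ₁ · cos φ₂ · cos Δλ )
  = atan2(-0.26104, 0.54228) = -25.705° → normalised to [0°, 360°): 334.295°.

334.3°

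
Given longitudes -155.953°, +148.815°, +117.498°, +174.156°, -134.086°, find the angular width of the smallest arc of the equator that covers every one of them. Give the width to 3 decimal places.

Sort the longitudes: -155.953°, -134.086°, +117.498°, +148.815°, +174.156°.
Eastward gaps between consecutive values (wrapping around): 21.867°, 251.584°, 31.317°, 25.341°, 29.891°.
Largest gap = 251.584° ⇒ minimal covering band is its complement: 360° − 251.584° = 108.416°.
Band runs from +117.498° eastward to -134.086°, crossing the antimeridian.

108.416°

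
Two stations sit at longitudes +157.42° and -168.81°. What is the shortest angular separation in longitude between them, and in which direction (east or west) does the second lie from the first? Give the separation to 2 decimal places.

Raw difference: -168.81 − 157.42 = -326.23°.
Normalise into (−180°, 180°]: -326.23° + 360° = 33.77°.
Positive ⇒ the second point lies to the east; separation 33.77°.

33.77° east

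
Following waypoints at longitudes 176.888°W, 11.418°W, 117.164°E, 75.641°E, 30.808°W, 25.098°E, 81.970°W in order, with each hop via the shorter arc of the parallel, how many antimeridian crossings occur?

0

Leg 1: -176.888° → -11.418°, shortest Δλ = 165.47° (east) — does not cross 180°.
Leg 2: -11.418° → +117.164°, shortest Δλ = 128.582° (east) — does not cross 180°.
Leg 3: +117.164° → +75.641°, shortest Δλ = -41.523° (west) — does not cross 180°.
Leg 4: +75.641° → -30.808°, shortest Δλ = -106.449° (west) — does not cross 180°.
Leg 5: -30.808° → +25.098°, shortest Δλ = 55.906° (east) — does not cross 180°.
Leg 6: +25.098° → -81.970°, shortest Δλ = -107.068° (west) — does not cross 180°.
Total crossings: 0.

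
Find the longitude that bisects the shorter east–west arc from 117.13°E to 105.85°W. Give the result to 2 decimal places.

Signed shortest Δλ from +117.13° to -105.85° is +137.02°.
Midpoint longitude = +117.13° + (+137.02°)/2 = +117.13° + 68.51° = +185.64°.
Normalise into (−180°, 180°]: -174.36°.
(The naïve average (+117.13 + -105.85)/2 = 5.64° is on the wrong side of the globe.)

174.36°W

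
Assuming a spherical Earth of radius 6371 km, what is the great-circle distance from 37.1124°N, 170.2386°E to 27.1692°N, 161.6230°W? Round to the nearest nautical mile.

Δλ = -161.6230 − 170.2386 = -331.8616°; wrapped into (−180°, 180°]: 28.1384°.
Δφ = 27.1692 − 37.1124 = -9.9432°.
a = sin²(Δφ/2) + cos φ₁ · cos φ₂ · sin²(Δλ/2) = 0.049436.
c = 2·atan2(√a, √(1−a)) = 0.44843 rad → d = 6371·c ≈ 2856.95 km ≈ 1542.63 nmi.

1543 nmi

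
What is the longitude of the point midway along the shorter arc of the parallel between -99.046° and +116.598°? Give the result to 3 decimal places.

-171.224°

Signed shortest Δλ from -99.046° to +116.598° is -144.356°.
Midpoint longitude = -99.046° + (-144.356°)/2 = -99.046° − 72.178° = -171.224°.
(The naïve average (-99.046 + +116.598)/2 = 8.776° is on the wrong side of the globe.)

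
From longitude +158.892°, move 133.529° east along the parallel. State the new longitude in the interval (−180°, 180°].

-67.579°

Start at +158.892°; shift +133.529° → +292.421°.
+292.421° lies outside (−180°, 180°]; subtract 360° → -67.579°.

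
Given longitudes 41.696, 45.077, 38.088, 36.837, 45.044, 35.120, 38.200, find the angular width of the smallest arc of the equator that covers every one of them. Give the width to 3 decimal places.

9.957°

Sort the longitudes: +35.120°, +36.837°, +38.088°, +38.200°, +41.696°, +45.044°, +45.077°.
Eastward gaps between consecutive values (wrapping around): 1.717°, 1.251°, 0.112°, 3.496°, 3.348°, 0.033°, 350.043°.
Largest gap = 350.043° ⇒ minimal covering band is its complement: 360° − 350.043° = 9.957°.
Band runs from +35.120° eastward to +45.077°.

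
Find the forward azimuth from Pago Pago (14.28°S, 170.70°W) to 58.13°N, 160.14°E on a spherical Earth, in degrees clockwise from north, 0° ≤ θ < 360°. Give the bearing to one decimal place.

344.6°

Δλ = 160.14 − -170.70 = 330.84°; wrapped into (−180°, 180°]: -29.16°.
θ = atan2( sin Δλ · cos φ₂ , cos φ₁ · sin φ₂ − sin φ₁ · cos φ₂ · cos Δλ )
  = atan2(-0.25727, 0.93674) = -15.357° → normalised to [0°, 360°): 344.643°.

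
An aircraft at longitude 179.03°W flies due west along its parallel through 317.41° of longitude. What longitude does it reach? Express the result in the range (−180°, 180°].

Start at -179.03°; shift −317.41° → -496.44°.
-496.44° lies outside (−180°, 180°]; add 360° → -136.44°.

136.44°W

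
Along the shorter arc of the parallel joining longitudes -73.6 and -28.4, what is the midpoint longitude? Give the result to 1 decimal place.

-51.0°

Signed shortest Δλ from -73.6° to -28.4° is +45.2°.
Midpoint longitude = -73.6° + (+45.2°)/2 = -73.6° + 22.6° = -51.0°.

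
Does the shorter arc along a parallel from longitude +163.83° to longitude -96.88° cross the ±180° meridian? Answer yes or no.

Yes

Naïve |-96.88 − 163.83| = 260.71° > 180°, so the shorter arc goes the other way round — across 180°.
Signed shortest Δλ = ((-96.88 − 163.83 + 180) mod 360) − 180 = 99.29°.
Going east by 99.29° from +163.83° passes through 180° before reaching -96.88°.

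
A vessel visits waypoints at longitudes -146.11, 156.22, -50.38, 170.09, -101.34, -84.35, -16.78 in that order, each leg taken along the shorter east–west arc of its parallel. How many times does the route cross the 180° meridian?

Leg 1: -146.11° → +156.22°, shortest Δλ = -57.67° (west) — crosses 180°.
Leg 2: +156.22° → -50.38°, shortest Δλ = 153.4° (east) — crosses 180°.
Leg 3: -50.38° → +170.09°, shortest Δλ = -139.53° (west) — crosses 180°.
Leg 4: +170.09° → -101.34°, shortest Δλ = 88.57° (east) — crosses 180°.
Leg 5: -101.34° → -84.35°, shortest Δλ = 16.99° (east) — does not cross 180°.
Leg 6: -84.35° → -16.78°, shortest Δλ = 67.57° (east) — does not cross 180°.
Total crossings: 4.

4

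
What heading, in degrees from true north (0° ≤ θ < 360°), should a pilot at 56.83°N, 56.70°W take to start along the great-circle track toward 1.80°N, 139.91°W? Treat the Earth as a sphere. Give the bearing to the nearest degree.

265°

Δλ = -139.91 − -56.70 = -83.21°.
θ = atan2( sin Δλ · cos φ₂ , cos φ₁ · sin φ₂ − sin φ₁ · cos φ₂ · cos Δλ )
  = atan2(-0.99250, -0.08173) = -94.708° → normalised to [0°, 360°): 265.292°.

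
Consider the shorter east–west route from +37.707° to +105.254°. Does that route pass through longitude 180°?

Signed shortest Δλ = ((105.254 − 37.707 + 180) mod 360) − 180 = 67.547°.
Going east by 67.547° from +37.707° reaches +105.254° without touching 180°.

No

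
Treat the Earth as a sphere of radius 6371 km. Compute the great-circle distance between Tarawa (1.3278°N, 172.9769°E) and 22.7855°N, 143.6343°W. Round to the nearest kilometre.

Δλ = -143.6343 − 172.9769 = -316.6112°; wrapped into (−180°, 180°]: 43.3888°.
Δφ = 22.7855 − 1.3278 = 21.4577°.
a = sin²(Δφ/2) + cos φ₁ · cos φ₂ · sin²(Δλ/2) = 0.160604.
c = 2·atan2(√a, √(1−a)) = 0.82468 rad → d = 6371·c ≈ 5254.04 km.

5254 km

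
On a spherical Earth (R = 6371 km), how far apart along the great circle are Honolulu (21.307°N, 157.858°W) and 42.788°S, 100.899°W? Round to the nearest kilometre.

9203 km

Δλ = -100.899 − -157.858 = 56.959°.
Δφ = -42.788 − 21.307 = -64.095°.
a = sin²(Δφ/2) + cos φ₁ · cos φ₂ · sin²(Δλ/2) = 0.437022.
c = 2·atan2(√a, √(1−a)) = 1.44451 rad → d = 6371·c ≈ 9202.94 km.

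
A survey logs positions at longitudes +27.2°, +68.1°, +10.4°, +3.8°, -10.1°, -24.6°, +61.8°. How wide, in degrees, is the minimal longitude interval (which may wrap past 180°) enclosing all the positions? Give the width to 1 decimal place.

Sort the longitudes: -24.6°, -10.1°, +3.8°, +10.4°, +27.2°, +61.8°, +68.1°.
Eastward gaps between consecutive values (wrapping around): 14.5°, 13.9°, 6.6°, 16.8°, 34.6°, 6.3°, 267.3°.
Largest gap = 267.3° ⇒ minimal covering band is its complement: 360° − 267.3° = 92.7°.
Band runs from -24.6° eastward to +68.1°.

92.7°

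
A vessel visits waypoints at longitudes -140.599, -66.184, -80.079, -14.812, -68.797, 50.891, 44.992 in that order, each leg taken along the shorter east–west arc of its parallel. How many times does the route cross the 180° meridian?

Leg 1: -140.599° → -66.184°, shortest Δλ = 74.415° (east) — does not cross 180°.
Leg 2: -66.184° → -80.079°, shortest Δλ = -13.895° (west) — does not cross 180°.
Leg 3: -80.079° → -14.812°, shortest Δλ = 65.267° (east) — does not cross 180°.
Leg 4: -14.812° → -68.797°, shortest Δλ = -53.985° (west) — does not cross 180°.
Leg 5: -68.797° → +50.891°, shortest Δλ = 119.688° (east) — does not cross 180°.
Leg 6: +50.891° → +44.992°, shortest Δλ = -5.899° (west) — does not cross 180°.
Total crossings: 0.

0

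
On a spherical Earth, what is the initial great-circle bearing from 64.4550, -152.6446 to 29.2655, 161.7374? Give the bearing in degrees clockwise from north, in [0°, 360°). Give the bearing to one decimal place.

Δλ = 161.7374 − -152.6446 = 314.3820°; wrapped into (−180°, 180°]: -45.6180°.
θ = atan2( sin Δλ · cos φ₂ , cos φ₁ · sin φ₂ − sin φ₁ · cos φ₂ · cos Δλ )
  = atan2(-0.62347, -0.33971) = -118.585° → normalised to [0°, 360°): 241.415°.

241.4°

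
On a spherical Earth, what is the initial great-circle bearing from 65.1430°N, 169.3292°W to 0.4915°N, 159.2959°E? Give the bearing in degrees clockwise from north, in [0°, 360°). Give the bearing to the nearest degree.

214°

Δλ = 159.2959 − -169.3292 = 328.6251°; wrapped into (−180°, 180°]: -31.3749°.
θ = atan2( sin Δλ · cos φ₂ , cos φ₁ · sin φ₂ − sin φ₁ · cos φ₂ · cos Δλ )
  = atan2(-0.52062, -0.77105) = -145.973° → normalised to [0°, 360°): 214.027°.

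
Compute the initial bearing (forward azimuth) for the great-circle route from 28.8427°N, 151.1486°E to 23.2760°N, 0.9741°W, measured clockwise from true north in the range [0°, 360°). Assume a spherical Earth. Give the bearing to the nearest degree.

330°

Δλ = -0.9741 − 151.1486 = -152.1227°.
θ = atan2( sin Δλ · cos φ₂ , cos φ₁ · sin φ₂ − sin φ₁ · cos φ₂ · cos Δλ )
  = atan2(-0.42952, 0.73786) = -30.205° → normalised to [0°, 360°): 329.795°.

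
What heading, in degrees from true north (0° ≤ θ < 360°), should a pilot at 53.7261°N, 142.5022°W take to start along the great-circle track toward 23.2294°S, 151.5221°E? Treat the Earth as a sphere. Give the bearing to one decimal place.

Δλ = 151.5221 − -142.5022 = 294.0243°; wrapped into (−180°, 180°]: -65.9757°.
θ = atan2( sin Δλ · cos φ₂ , cos φ₁ · sin φ₂ − sin φ₁ · cos φ₂ · cos Δλ )
  = atan2(-0.83933, -0.53497) = -122.512° → normalised to [0°, 360°): 237.488°.

237.5°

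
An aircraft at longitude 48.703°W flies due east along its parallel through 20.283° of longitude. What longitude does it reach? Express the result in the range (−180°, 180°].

28.420°W

Start at -48.703°; shift +20.283° → -28.420°.
-28.420° already lies in (−180°, 180°].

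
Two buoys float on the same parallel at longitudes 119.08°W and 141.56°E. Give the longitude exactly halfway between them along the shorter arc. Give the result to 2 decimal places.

Signed shortest Δλ from -119.08° to +141.56° is -99.36°.
Midpoint longitude = -119.08° + (-99.36°)/2 = -119.08° − 49.68° = -168.76°.
(The naïve average (-119.08 + +141.56)/2 = 11.24° is on the wrong side of the globe.)

168.76°W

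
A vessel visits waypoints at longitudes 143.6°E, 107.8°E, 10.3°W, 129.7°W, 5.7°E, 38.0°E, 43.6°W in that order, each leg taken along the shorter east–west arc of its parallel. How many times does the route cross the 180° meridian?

Leg 1: +143.6° → +107.8°, shortest Δλ = -35.8° (west) — does not cross 180°.
Leg 2: +107.8° → -10.3°, shortest Δλ = -118.1° (west) — does not cross 180°.
Leg 3: -10.3° → -129.7°, shortest Δλ = -119.4° (west) — does not cross 180°.
Leg 4: -129.7° → +5.7°, shortest Δλ = 135.4° (east) — does not cross 180°.
Leg 5: +5.7° → +38.0°, shortest Δλ = 32.3° (east) — does not cross 180°.
Leg 6: +38.0° → -43.6°, shortest Δλ = -81.6° (west) — does not cross 180°.
Total crossings: 0.

0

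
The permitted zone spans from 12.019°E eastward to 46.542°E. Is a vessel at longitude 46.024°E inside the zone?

Band width going east from +12.019° to +46.542°: ((46.542 − 12.019) mod 360) = 34.523°.
Offset of +46.024° east of the west edge: ((46.024 − 12.019) mod 360) = 34.005°.
34.005° ≤ 34.523° ⇒ inside.

Yes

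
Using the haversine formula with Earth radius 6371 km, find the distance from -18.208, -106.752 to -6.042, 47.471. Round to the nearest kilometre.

Δλ = 47.471 − -106.752 = 154.223°.
Δφ = -6.042 − -18.208 = 12.166°.
a = sin²(Δφ/2) + cos φ₁ · cos φ₂ · sin²(Δλ/2) = 0.908881.
c = 2·atan2(√a, √(1−a)) = 2.52831 rad → d = 6371·c ≈ 16107.86 km.

16108 km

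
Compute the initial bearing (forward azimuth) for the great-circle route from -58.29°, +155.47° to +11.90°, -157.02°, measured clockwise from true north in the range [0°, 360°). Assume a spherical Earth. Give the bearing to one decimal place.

Δλ = -157.02 − 155.47 = -312.49°; wrapped into (−180°, 180°]: 47.51°.
θ = atan2( sin Δλ · cos φ₂ , cos φ₁ · sin φ₂ − sin φ₁ · cos φ₂ · cos Δλ )
  = atan2(0.72155, 0.67066) = 47.093° → normalised to [0°, 360°): 47.093°.

47.1°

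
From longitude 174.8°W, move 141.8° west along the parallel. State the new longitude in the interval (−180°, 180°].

Start at -174.8°; shift −141.8° → -316.6°.
-316.6° lies outside (−180°, 180°]; add 360° → +43.4°.

43.4°E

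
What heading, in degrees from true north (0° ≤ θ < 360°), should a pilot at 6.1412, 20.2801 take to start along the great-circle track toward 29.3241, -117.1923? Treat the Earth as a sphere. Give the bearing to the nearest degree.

Δλ = -117.1923 − 20.2801 = -137.4724°.
θ = atan2( sin Δλ · cos φ₂ , cos φ₁ · sin φ₂ − sin φ₁ · cos φ₂ · cos Δλ )
  = atan2(-0.58933, 0.55568) = -46.684° → normalised to [0°, 360°): 313.316°.

313°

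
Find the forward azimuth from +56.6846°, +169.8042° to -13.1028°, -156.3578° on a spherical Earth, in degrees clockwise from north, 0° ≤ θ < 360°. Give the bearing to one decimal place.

145.9°

Δλ = -156.3578 − 169.8042 = -326.1620°; wrapped into (−180°, 180°]: 33.8380°.
θ = atan2( sin Δλ · cos φ₂ , cos φ₁ · sin φ₂ − sin φ₁ · cos φ₂ · cos Δλ )
  = atan2(0.54235, -0.80055) = 145.884° → normalised to [0°, 360°): 145.884°.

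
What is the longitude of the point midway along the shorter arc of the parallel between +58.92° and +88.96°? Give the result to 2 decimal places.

+73.94°

Signed shortest Δλ from +58.92° to +88.96° is +30.04°.
Midpoint longitude = +58.92° + (+30.04°)/2 = +58.92° + 15.02° = +73.94°.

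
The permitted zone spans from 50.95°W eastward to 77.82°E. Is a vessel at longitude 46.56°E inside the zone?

Yes

Band width going east from -50.95° to +77.82°: ((77.82 − -50.95) mod 360) = 128.77°.
Offset of +46.56° east of the west edge: ((46.56 − -50.95) mod 360) = 97.51°.
97.51° ≤ 128.77° ⇒ inside.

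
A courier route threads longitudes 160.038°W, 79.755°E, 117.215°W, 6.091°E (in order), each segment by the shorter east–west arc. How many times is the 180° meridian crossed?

Leg 1: -160.038° → +79.755°, shortest Δλ = -120.207° (west) — crosses 180°.
Leg 2: +79.755° → -117.215°, shortest Δλ = 163.03° (east) — crosses 180°.
Leg 3: -117.215° → +6.091°, shortest Δλ = 123.306° (east) — does not cross 180°.
Total crossings: 2.

2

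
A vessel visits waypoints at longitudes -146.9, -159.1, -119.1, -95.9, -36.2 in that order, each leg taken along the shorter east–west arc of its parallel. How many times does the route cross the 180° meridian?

Leg 1: -146.9° → -159.1°, shortest Δλ = -12.2° (west) — does not cross 180°.
Leg 2: -159.1° → -119.1°, shortest Δλ = 40.0° (east) — does not cross 180°.
Leg 3: -119.1° → -95.9°, shortest Δλ = 23.2° (east) — does not cross 180°.
Leg 4: -95.9° → -36.2°, shortest Δλ = 59.7° (east) — does not cross 180°.
Total crossings: 0.

0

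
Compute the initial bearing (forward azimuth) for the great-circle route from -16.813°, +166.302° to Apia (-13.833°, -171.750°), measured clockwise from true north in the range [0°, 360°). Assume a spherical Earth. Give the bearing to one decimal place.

Δλ = -171.750 − 166.302 = -338.052°; wrapped into (−180°, 180°]: 21.948°.
θ = atan2( sin Δλ · cos φ₂ , cos φ₁ · sin φ₂ − sin φ₁ · cos φ₂ · cos Δλ )
  = atan2(0.36292, 0.03163) = 85.019° → normalised to [0°, 360°): 85.019°.

85.0°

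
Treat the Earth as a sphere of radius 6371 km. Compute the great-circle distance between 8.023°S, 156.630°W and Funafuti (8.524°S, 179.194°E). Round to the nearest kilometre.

Δλ = 179.194 − -156.630 = 335.824°; wrapped into (−180°, 180°]: -24.176°.
Δφ = -8.524 − -8.023 = -0.501°.
a = sin²(Δφ/2) + cos φ₁ · cos φ₂ · sin²(Δλ/2) = 0.042964.
c = 2·atan2(√a, √(1−a)) = 0.41758 rad → d = 6371·c ≈ 2660.43 km.

2660 km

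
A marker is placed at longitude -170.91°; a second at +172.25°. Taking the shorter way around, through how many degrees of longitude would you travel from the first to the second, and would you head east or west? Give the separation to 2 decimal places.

16.84° west

Raw difference: 172.25 − -170.91 = 343.16°.
Normalise into (−180°, 180°]: 343.16° − 360° = -16.84°.
Negative ⇒ the second point lies to the west; separation 16.84°.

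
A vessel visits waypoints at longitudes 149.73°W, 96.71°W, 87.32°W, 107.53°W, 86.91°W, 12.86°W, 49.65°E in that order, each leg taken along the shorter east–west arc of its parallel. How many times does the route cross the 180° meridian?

Leg 1: -149.73° → -96.71°, shortest Δλ = 53.02° (east) — does not cross 180°.
Leg 2: -96.71° → -87.32°, shortest Δλ = 9.39° (east) — does not cross 180°.
Leg 3: -87.32° → -107.53°, shortest Δλ = -20.21° (west) — does not cross 180°.
Leg 4: -107.53° → -86.91°, shortest Δλ = 20.62° (east) — does not cross 180°.
Leg 5: -86.91° → -12.86°, shortest Δλ = 74.05° (east) — does not cross 180°.
Leg 6: -12.86° → +49.65°, shortest Δλ = 62.51° (east) — does not cross 180°.
Total crossings: 0.

0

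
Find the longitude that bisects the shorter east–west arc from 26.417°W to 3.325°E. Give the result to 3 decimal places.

Signed shortest Δλ from -26.417° to +3.325° is +29.742°.
Midpoint longitude = -26.417° + (+29.742°)/2 = -26.417° + 14.871° = -11.546°.

11.546°W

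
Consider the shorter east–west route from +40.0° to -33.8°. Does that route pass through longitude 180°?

Signed shortest Δλ = ((-33.8 − 40.0 + 180) mod 360) − 180 = -73.8°.
Going west by 73.8° from +40.0° reaches -33.8° without touching 180°.

No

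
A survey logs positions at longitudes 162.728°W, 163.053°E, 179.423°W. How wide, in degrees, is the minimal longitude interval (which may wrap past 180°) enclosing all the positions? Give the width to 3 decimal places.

Sort the longitudes: -179.423°, -162.728°, +163.053°.
Eastward gaps between consecutive values (wrapping around): 16.695°, 325.781°, 17.524°.
Largest gap = 325.781° ⇒ minimal covering band is its complement: 360° − 325.781° = 34.219°.
Band runs from +163.053° eastward to -162.728°, crossing the antimeridian.

34.219°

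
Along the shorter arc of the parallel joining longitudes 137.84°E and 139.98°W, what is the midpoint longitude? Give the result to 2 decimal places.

Signed shortest Δλ from +137.84° to -139.98° is +82.18°.
Midpoint longitude = +137.84° + (+82.18°)/2 = +137.84° + 41.09° = +178.93°.
(The naïve average (+137.84 + -139.98)/2 = -1.07° is on the wrong side of the globe.)

178.93°E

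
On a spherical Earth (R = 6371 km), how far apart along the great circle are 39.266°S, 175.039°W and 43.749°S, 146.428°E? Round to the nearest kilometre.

Δλ = 146.428 − -175.039 = 321.467°; wrapped into (−180°, 180°]: -38.533°.
Δφ = -43.749 − -39.266 = -4.483°.
a = sin²(Δφ/2) + cos φ₁ · cos φ₂ · sin²(Δλ/2) = 0.062421.
c = 2·atan2(√a, √(1−a)) = 0.50503 rad → d = 6371·c ≈ 3217.57 km.

3218 km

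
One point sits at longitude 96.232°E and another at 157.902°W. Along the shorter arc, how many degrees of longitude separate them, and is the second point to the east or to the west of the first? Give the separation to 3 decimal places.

105.866° east

Raw difference: -157.902 − 96.232 = -254.134°.
Normalise into (−180°, 180°]: -254.134° + 360° = 105.866°.
Positive ⇒ the second point lies to the east; separation 105.866°.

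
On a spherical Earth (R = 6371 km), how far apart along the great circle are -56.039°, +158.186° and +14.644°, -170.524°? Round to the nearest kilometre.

8383 km

Δλ = -170.524 − 158.186 = -328.710°; wrapped into (−180°, 180°]: 31.290°.
Δφ = 14.644 − -56.039 = 70.683°.
a = sin²(Δφ/2) + cos φ₁ · cos φ₂ · sin²(Δλ/2) = 0.373909.
c = 2·atan2(√a, √(1−a)) = 1.31586 rad → d = 6371·c ≈ 8383.36 km.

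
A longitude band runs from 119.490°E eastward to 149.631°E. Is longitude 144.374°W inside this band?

Band width going east from +119.490° to +149.631°: ((149.631 − 119.490) mod 360) = 30.141°.
Offset of -144.374° east of the west edge: ((-144.374 − 119.490) mod 360) = 96.136°.
96.136° > 30.141° ⇒ outside.

No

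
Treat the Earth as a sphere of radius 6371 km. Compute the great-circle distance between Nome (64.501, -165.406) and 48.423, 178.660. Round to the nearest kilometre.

2025 km

Δλ = 178.660 − -165.406 = 344.066°; wrapped into (−180°, 180°]: -15.934°.
Δφ = 48.423 − 64.501 = -16.078°.
a = sin²(Δφ/2) + cos φ₁ · cos φ₂ · sin²(Δλ/2) = 0.025045.
c = 2·atan2(√a, √(1−a)) = 0.31785 rad → d = 6371·c ≈ 2025.03 km.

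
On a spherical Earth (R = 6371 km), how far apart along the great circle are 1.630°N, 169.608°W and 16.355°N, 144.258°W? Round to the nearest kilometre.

Δλ = -144.258 − -169.608 = 25.350°.
Δφ = 16.355 − 1.630 = 14.725°.
a = sin²(Δφ/2) + cos φ₁ · cos φ₂ · sin²(Δλ/2) = 0.062600.
c = 2·atan2(√a, √(1−a)) = 0.50577 rad → d = 6371·c ≈ 3222.28 km.

3222 km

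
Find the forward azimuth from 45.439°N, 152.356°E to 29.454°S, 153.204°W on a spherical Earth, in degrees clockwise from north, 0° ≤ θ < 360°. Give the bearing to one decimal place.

134.9°

Δλ = -153.204 − 152.356 = -305.560°; wrapped into (−180°, 180°]: 54.440°.
θ = atan2( sin Δλ · cos φ₂ , cos φ₁ · sin φ₂ − sin φ₁ · cos φ₂ · cos Δλ )
  = atan2(0.70836, -0.70583) = 134.898° → normalised to [0°, 360°): 134.898°.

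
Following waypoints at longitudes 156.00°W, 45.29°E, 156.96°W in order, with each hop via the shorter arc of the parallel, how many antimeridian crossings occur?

2

Leg 1: -156.00° → +45.29°, shortest Δλ = -158.71° (west) — crosses 180°.
Leg 2: +45.29° → -156.96°, shortest Δλ = 157.75° (east) — crosses 180°.
Total crossings: 2.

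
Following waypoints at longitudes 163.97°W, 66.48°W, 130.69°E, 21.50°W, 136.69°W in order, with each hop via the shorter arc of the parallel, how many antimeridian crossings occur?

Leg 1: -163.97° → -66.48°, shortest Δλ = 97.49° (east) — does not cross 180°.
Leg 2: -66.48° → +130.69°, shortest Δλ = -162.83° (west) — crosses 180°.
Leg 3: +130.69° → -21.50°, shortest Δλ = -152.19° (west) — does not cross 180°.
Leg 4: -21.50° → -136.69°, shortest Δλ = -115.19° (west) — does not cross 180°.
Total crossings: 1.

1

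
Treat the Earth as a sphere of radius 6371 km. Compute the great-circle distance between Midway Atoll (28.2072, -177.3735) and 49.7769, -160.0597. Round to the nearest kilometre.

Δλ = -160.0597 − -177.3735 = 17.3138°.
Δφ = 49.7769 − 28.2072 = 21.5697°.
a = sin²(Δφ/2) + cos φ₁ · cos φ₂ · sin²(Δλ/2) = 0.047907.
c = 2·atan2(√a, √(1−a)) = 0.44133 rad → d = 6371·c ≈ 2811.69 km.

2812 km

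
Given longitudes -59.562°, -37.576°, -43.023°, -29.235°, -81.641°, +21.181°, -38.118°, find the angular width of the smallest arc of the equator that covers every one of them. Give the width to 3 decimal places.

Sort the longitudes: -81.641°, -59.562°, -43.023°, -38.118°, -37.576°, -29.235°, +21.181°.
Eastward gaps between consecutive values (wrapping around): 22.079°, 16.539°, 4.905°, 0.542°, 8.341°, 50.416°, 257.178°.
Largest gap = 257.178° ⇒ minimal covering band is its complement: 360° − 257.178° = 102.822°.
Band runs from -81.641° eastward to +21.181°.

102.822°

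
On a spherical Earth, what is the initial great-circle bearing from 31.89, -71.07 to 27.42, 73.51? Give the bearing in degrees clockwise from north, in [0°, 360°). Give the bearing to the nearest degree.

34°

Δλ = 73.51 − -71.07 = 144.58°.
θ = atan2( sin Δλ · cos φ₂ , cos φ₁ · sin φ₂ − sin φ₁ · cos φ₂ · cos Δλ )
  = atan2(0.51445, 0.77315) = 33.640° → normalised to [0°, 360°): 33.640°.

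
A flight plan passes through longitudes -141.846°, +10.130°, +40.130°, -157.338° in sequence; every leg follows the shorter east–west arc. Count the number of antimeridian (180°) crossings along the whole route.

1

Leg 1: -141.846° → +10.130°, shortest Δλ = 151.976° (east) — does not cross 180°.
Leg 2: +10.130° → +40.130°, shortest Δλ = 30.0° (east) — does not cross 180°.
Leg 3: +40.130° → -157.338°, shortest Δλ = 162.532° (east) — crosses 180°.
Total crossings: 1.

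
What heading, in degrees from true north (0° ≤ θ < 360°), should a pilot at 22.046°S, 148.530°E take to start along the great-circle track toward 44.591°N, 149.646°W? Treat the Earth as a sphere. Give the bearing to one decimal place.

38.9°

Δλ = -149.646 − 148.530 = -298.176°; wrapped into (−180°, 180°]: 61.824°.
θ = atan2( sin Δλ · cos φ₂ , cos φ₁ · sin φ₂ − sin φ₁ · cos φ₂ · cos Δλ )
  = atan2(0.62775, 0.77692) = 38.938° → normalised to [0°, 360°): 38.938°.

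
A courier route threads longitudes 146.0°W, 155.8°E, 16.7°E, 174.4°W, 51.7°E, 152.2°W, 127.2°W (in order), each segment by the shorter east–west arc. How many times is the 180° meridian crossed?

Leg 1: -146.0° → +155.8°, shortest Δλ = -58.2° (west) — crosses 180°.
Leg 2: +155.8° → +16.7°, shortest Δλ = -139.1° (west) — does not cross 180°.
Leg 3: +16.7° → -174.4°, shortest Δλ = 168.9° (east) — crosses 180°.
Leg 4: -174.4° → +51.7°, shortest Δλ = -133.9° (west) — crosses 180°.
Leg 5: +51.7° → -152.2°, shortest Δλ = 156.1° (east) — crosses 180°.
Leg 6: -152.2° → -127.2°, shortest Δλ = 25.0° (east) — does not cross 180°.
Total crossings: 4.

4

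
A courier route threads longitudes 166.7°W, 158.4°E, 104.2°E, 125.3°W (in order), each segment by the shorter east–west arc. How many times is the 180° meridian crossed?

2

Leg 1: -166.7° → +158.4°, shortest Δλ = -34.9° (west) — crosses 180°.
Leg 2: +158.4° → +104.2°, shortest Δλ = -54.2° (west) — does not cross 180°.
Leg 3: +104.2° → -125.3°, shortest Δλ = 130.5° (east) — crosses 180°.
Total crossings: 2.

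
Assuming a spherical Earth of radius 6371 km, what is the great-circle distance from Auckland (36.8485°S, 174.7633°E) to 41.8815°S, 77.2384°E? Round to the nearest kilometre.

7917 km

Δλ = 77.2384 − 174.7633 = -97.5249°.
Δφ = -41.8815 − -36.8485 = -5.0330°.
a = sin²(Δφ/2) + cos φ₁ · cos φ₂ · sin²(Δλ/2) = 0.338833.
c = 2·atan2(√a, √(1−a)) = 1.24260 rad → d = 6371·c ≈ 7916.62 km.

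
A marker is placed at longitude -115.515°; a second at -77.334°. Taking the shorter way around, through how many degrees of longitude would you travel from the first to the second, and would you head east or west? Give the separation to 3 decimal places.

Raw difference: -77.334 − -115.515 = 38.181°.
Normalise into (−180°, 180°]: 38.181° stays 38.181°.
Positive ⇒ the second point lies to the east; separation 38.181°.

38.181° east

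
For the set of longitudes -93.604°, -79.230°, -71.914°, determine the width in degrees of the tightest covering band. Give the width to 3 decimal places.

Sort the longitudes: -93.604°, -79.230°, -71.914°.
Eastward gaps between consecutive values (wrapping around): 14.374°, 7.316°, 338.310°.
Largest gap = 338.310° ⇒ minimal covering band is its complement: 360° − 338.310° = 21.690°.
Band runs from -93.604° eastward to -71.914°.

21.690°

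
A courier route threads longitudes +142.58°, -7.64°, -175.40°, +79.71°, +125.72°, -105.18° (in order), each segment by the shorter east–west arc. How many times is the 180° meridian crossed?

Leg 1: +142.58° → -7.64°, shortest Δλ = -150.22° (west) — does not cross 180°.
Leg 2: -7.64° → -175.40°, shortest Δλ = -167.76° (west) — does not cross 180°.
Leg 3: -175.40° → +79.71°, shortest Δλ = -104.89° (west) — crosses 180°.
Leg 4: +79.71° → +125.72°, shortest Δλ = 46.01° (east) — does not cross 180°.
Leg 5: +125.72° → -105.18°, shortest Δλ = 129.1° (east) — crosses 180°.
Total crossings: 2.

2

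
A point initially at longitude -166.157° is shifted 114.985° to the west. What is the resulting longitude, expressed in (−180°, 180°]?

+78.858°

Start at -166.157°; shift −114.985° → -281.142°.
-281.142° lies outside (−180°, 180°]; add 360° → +78.858°.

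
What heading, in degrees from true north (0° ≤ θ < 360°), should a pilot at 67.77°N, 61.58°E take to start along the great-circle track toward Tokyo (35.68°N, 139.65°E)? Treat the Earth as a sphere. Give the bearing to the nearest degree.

Δλ = 139.65 − 61.58 = 78.07°.
θ = atan2( sin Δλ · cos φ₂ , cos φ₁ · sin φ₂ − sin φ₁ · cos φ₂ · cos Δλ )
  = atan2(0.79474, 0.06523) = 85.308° → normalised to [0°, 360°): 85.308°.

85°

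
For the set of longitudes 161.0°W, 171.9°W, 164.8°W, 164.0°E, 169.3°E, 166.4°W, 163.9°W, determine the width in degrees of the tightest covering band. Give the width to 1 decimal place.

Sort the longitudes: -171.9°, -166.4°, -164.8°, -163.9°, -161.0°, +164.0°, +169.3°.
Eastward gaps between consecutive values (wrapping around): 5.5°, 1.6°, 0.9°, 2.9°, 325.0°, 5.3°, 18.8°.
Largest gap = 325.0° ⇒ minimal covering band is its complement: 360° − 325.0° = 35.0°.
Band runs from +164.0° eastward to -161.0°, crossing the antimeridian.

35.0°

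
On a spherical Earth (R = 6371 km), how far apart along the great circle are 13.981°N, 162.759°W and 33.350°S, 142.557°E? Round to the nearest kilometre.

Δλ = 142.557 − -162.759 = 305.316°; wrapped into (−180°, 180°]: -54.684°.
Δφ = -33.350 − 13.981 = -47.331°.
a = sin²(Δφ/2) + cos φ₁ · cos φ₂ · sin²(Δλ/2) = 0.332117.
c = 2·atan2(√a, √(1−a)) = 1.22838 rad → d = 6371·c ≈ 7826.00 km.

7826 km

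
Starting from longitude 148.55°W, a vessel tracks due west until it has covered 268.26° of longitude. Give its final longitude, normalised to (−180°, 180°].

Start at -148.55°; shift −268.26° → -416.81°.
-416.81° lies outside (−180°, 180°]; add 360° → -56.81°.

56.81°W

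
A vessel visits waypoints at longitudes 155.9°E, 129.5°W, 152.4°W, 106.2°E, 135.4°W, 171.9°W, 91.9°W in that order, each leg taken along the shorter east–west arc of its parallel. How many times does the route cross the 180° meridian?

Leg 1: +155.9° → -129.5°, shortest Δλ = 74.6° (east) — crosses 180°.
Leg 2: -129.5° → -152.4°, shortest Δλ = -22.9° (west) — does not cross 180°.
Leg 3: -152.4° → +106.2°, shortest Δλ = -101.4° (west) — crosses 180°.
Leg 4: +106.2° → -135.4°, shortest Δλ = 118.4° (east) — crosses 180°.
Leg 5: -135.4° → -171.9°, shortest Δλ = -36.5° (west) — does not cross 180°.
Leg 6: -171.9° → -91.9°, shortest Δλ = 80.0° (east) — does not cross 180°.
Total crossings: 3.

3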